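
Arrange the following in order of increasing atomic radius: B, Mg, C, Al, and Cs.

B is in period 2, group 13; C is in period 2, group 14; Mg is in period 3, group 2; Al is in period 3, group 13; Cs is in period 6, group 1.
Radius decreases left→right (rising Z_eff, same n) and increases top→bottom (higher n).
Neither a single period nor a single group — weigh both effects.
B > C: both are in period 2; the period trend gives B the larger value.
Al > B: Al sits below B in group 13, so the down-group effect alone puts Al larger.
Mg > Al: both are in period 3; the period trend gives Mg the larger value.
Cs > Mg: both effects reinforce here, so Cs is clearly the larger of the two.
For reference (pm): B 85, C 75, Mg 139, Al 126, Cs 232.
So from smallest to largest: C < B < Al < Mg < Cs.

C < B < Al < Mg < Cs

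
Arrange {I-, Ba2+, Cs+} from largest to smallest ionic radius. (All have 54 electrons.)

I- > Cs+ > Ba2+

All of these have 54 electrons, so size is governed by nuclear charge alone: the more protons, the stronger the pull on the same electron cloud, and the smaller the ion.
Nuclear charges: Ba2+ (Z=56), Cs+ (Z=55), I- (Z=53).
Largest to smallest: I- > Cs+ > Ba2+.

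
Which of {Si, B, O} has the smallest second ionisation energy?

IE_2 is the cost of taking one more electron from the +1 cation: Si⁺ still has 3 valence electrons; B⁺ still has 2 valence electrons; O⁺ still has 5 valence electrons.
All are still removing valence electrons, so compare the +1 ions as you would atoms: IE_2 generally rises across a period (higher Z_eff) and falls down a group (larger shell), subject to the usual subshell exceptions.
Valence configurations: Si⁺ [Ne]3s²3p¹, B⁺ [He]2s², O⁺ [He]2s²2p³.
The numbers (kJ/mol): Si 1577, B 2427, O 3388.
So the second ionization energies run Si < B < O.

Si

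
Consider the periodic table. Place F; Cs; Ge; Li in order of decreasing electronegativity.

Li is in period 2, group 1; F is in period 2, group 17; Ge is in period 4, group 14; Cs is in period 6, group 1.
Smaller atoms with higher effective nuclear charge are more electronegative.
These span different periods and groups, so the two trends combine.
Li > Cs: Li sits above Cs in group 1, so the down-group effect alone puts Li higher.
Ge > Li: period and group pull opposite ways; the across-period shift dominates (2.01 vs 0.98).
F > Ge: both effects reinforce here, so F is clearly the higher of the two.
For reference (Pauling): Li 0.98, F 3.98, Ge 2.01, Cs 0.79.
So from highest to lowest: F > Ge > Li > Cs.

F > Ge > Li > Cs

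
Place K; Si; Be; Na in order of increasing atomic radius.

Be < Si < Na < K

Across a period the added protons contract the valence shell; down a group each new principal shell makes the atom larger.
Here both period and group differ, so the two effects have to be weighed against each other.
Si > Be: period and group pull opposite ways; the down-group shift dominates (116 vs 102 pm).
Na > Si: Na lies to the left of Si in period 3, so the across-period effect alone puts Na larger.
K > Na: K sits below Na in group 1, so the down-group effect alone puts K larger.
Tabulated atomic radius (pm): Be 102, Na 155, Si 116, K 196.
So from smallest to largest: Be < Si < Na < K.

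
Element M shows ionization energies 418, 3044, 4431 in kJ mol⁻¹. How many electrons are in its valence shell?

1

Look for the largest jump between consecutive ionization energies: IE2/IE1 ≈ 7.3, far larger than any earlier ratio.
That jump marks the point where a core electron is being removed. So the atom has 1 valence electron.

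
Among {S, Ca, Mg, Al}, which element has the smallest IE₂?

Ca

Consider each +1 ion: S⁺ still has 5 valence electrons; Ca⁺ still has 1 valence electron; Mg⁺ still has 1 valence electron; Al⁺ still has 2 valence electrons.
All are still removing valence electrons, so compare the +1 ions as you would atoms: IE_2 generally rises across a period (higher Z_eff) and falls down a group (larger shell), subject to the usual subshell exceptions.
Valence configurations: S⁺ [Ne]3s²3p³, Ca⁺ [Ar]4s¹, Mg⁺ [Ne]3s¹, Al⁺ [Ne]3s².
The numbers (kJ/mol): S 2252, Ca 1145, Mg 1451, Al 1817.
Hence IE_2: Ca < Mg < Al < S.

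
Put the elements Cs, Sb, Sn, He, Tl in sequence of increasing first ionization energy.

Cs, Tl, Sn, Sb, He

IE₁ increases left→right with effective nuclear charge and decreases top→bottom as the valence shell moves farther out.
Here both period and group differ, so the two effects have to be weighed against each other.
Tl > Cs: Tl lies to the right of Cs in period 6, so the across-period effect alone puts Tl higher.
Sn > Tl: relative to Tl, both the across-period and down-group shifts push Sn's first ionization energy up.
Sb > Sn: both are in period 5; the period trend gives Sb the larger value.
He > Sb: both effects reinforce here, so He is clearly the higher of the two.
Approximate values (kJ/mol): He 2372, Sn 709, Sb 831, Cs 376, Tl 589.
So from lowest to highest: Cs < Tl < Sn < Sb < He.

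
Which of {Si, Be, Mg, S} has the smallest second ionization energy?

Consider each +1 ion: Si⁺ still has 3 valence electrons; Be⁺ still has 1 valence electron; Mg⁺ still has 1 valence electron; S⁺ still has 5 valence electrons.
All are still removing valence electrons, so compare the +1 ions as you would atoms: IE_2 generally rises across a period (higher Z_eff) and falls down a group (larger shell), subject to the usual subshell exceptions.
Valence configurations: Si⁺ [Ne]3s²3p¹, Be⁺ [He]2s¹, Mg⁺ [Ne]3s¹, S⁺ [Ne]3s²3p³.
The numbers (kJ/mol): Si 1577, Be 1757, Mg 1451, S 2252.
So the second ionization energies run Mg < Si < Be < S.

Mg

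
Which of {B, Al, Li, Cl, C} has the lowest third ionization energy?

Al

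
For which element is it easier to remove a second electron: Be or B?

Be

IE_2 is the cost of taking one more electron from the +1 cation: Be⁺ still has 1 valence electron; B⁺ still has 2 valence electrons.
All are still removing valence electrons, so compare the +1 ions as you would atoms: IE_2 generally rises across a period (higher Z_eff) and falls down a group (larger shell), subject to the usual subshell exceptions.
Valence configurations: Be⁺ [He]2s¹, B⁺ [He]2s².
Tabulated IE_2 (kJ/mol): Be 1757, B 2427.
Putting it together, IE_2: Be < B.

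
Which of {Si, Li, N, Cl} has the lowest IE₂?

Si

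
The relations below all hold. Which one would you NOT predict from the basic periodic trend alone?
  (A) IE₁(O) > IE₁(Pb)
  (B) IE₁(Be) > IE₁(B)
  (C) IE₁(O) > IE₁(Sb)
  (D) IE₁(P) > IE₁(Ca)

(B)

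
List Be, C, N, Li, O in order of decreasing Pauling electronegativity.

O > N > C > Be > Li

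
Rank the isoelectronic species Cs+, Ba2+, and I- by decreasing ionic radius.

All of these have 54 electrons, so size is governed by nuclear charge alone: the more protons, the stronger the pull on the same electron cloud, and the smaller the ion.
Nuclear charges: Ba2+ (Z=56), Cs+ (Z=55), I- (Z=53).
Largest to smallest: I- > Cs+ > Ba2+.

I- > Cs+ > Ba2+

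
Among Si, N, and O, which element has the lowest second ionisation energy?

IE_2 is the cost of taking one more electron from the +1 cation: Si⁺ still has 3 valence electrons; N⁺ still has 4 valence electrons; O⁺ still has 5 valence electrons.
All are still removing valence electrons, so compare the +1 ions as you would atoms: IE_2 generally rises across a period (higher Z_eff) and falls down a group (larger shell), subject to the usual subshell exceptions.
Valence configurations: Si⁺ [Ne]3s²3p¹, N⁺ [He]2s²2p², O⁺ [He]2s²2p³.
Approximate IE_2 values (kJ/mol): Si 1577, N 2856, O 3388.
Overall IE_2 order: Si < N < O.

Si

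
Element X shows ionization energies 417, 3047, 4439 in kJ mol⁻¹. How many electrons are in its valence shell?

1

Look for the largest jump between consecutive ionization energies: IE2/IE1 ≈ 7.3, far larger than any earlier ratio.
That jump marks the point where a core electron is being removed. So the atom has 1 valence electron.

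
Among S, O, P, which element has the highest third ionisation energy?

After 2 electrons have been removed, what remains? S²⁺ still has 4 valence electrons; O²⁺ still has 4 valence electrons; P²⁺ still has 3 valence electrons.
All are still removing valence electrons, so compare the +2 ions as you would atoms: IE_3 generally rises across a period (higher Z_eff) and falls down a group (larger shell), subject to the usual subshell exceptions.
Valence configurations: S²⁺ [Ne]3s²3p², O²⁺ [He]2s²2p², P²⁺ [Ne]3s²3p¹.
Tabulated IE_3 (kJ/mol): S 3357, O 5300, P 2914.
Overall IE_3 order: P < S < O.

O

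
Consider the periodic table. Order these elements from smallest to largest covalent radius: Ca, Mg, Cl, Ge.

Cl < Ge < Mg < Ca

Mg is in period 3, group 2; Cl is in period 3, group 17; Ca is in period 4, group 2; Ge is in period 4, group 14.
Atomic radius shrinks across a period as nuclear charge pulls the same shell inward, and grows down a group as new shells are added.
Here both period and group differ, so the two effects have to be weighed against each other.
Ge > Cl: both effects reinforce here, so Ge is clearly the larger of the two.
Mg > Ge: period and group pull opposite ways; the across-period shift dominates (139 vs 121 pm).
Ca > Mg: they share group 2; the group trend gives Ca the larger value.
For reference (pm): Mg 139, Cl 99, Ca 171, Ge 121.
So from smallest to largest: Cl < Ge < Mg < Ca.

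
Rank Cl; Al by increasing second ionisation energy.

After 1 electron has been removed, what remains? Cl⁺ still has 6 valence electrons; Al⁺ still has 2 valence electrons.
All are still removing valence electrons, so compare the +1 ions as you would atoms: IE_2 generally rises across a period (higher Z_eff) and falls down a group (larger shell), subject to the usual subshell exceptions.
Valence configurations: Cl⁺ [Ne]3s²3p⁴, Al⁺ [Ne]3s².
The numbers (kJ/mol): Cl 2298, Al 1817.
Overall IE_2 order: Al < Cl.

Al < Cl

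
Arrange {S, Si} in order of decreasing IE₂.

S, Si

The second ionization energy removes an electron from the +1 ion. For each element: S⁺ still has 5 valence electrons; Si⁺ still has 3 valence electrons.
All are still removing valence electrons, so compare the +1 ions as you would atoms: IE_2 generally rises across a period (higher Z_eff) and falls down a group (larger shell), subject to the usual subshell exceptions.
Valence configurations: S⁺ [Ne]3s²3p³, Si⁺ [Ne]3s²3p¹.
Approximate IE_2 values (kJ/mol): S 2252, Si 1577.
Hence IE_2: Si < S.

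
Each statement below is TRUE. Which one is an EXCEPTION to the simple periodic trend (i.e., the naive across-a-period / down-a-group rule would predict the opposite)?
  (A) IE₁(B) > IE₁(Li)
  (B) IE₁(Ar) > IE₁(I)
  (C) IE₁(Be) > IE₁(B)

The general trend: IE₁ increases across a period and decreases down a group.
(A) B (period 2, group 13) vs Li (period 2, group 1): the stated order agrees with the simple trend.
(B) Ar (period 3, group 18) vs I (period 5, group 17): the stated order agrees with the simple trend.
(C) Be (period 2, group 2) vs B (period 2, group 13): the stated order contradicts the simple trend.
The exception is (C): removing B's lone 2p electron is easier than breaking Be's filled 2s².

(C)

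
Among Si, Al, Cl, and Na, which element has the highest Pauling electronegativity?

Atoms toward the upper right of the periodic table pull bonding electrons most strongly.
All lie in period 3, so electronegativity increases left to right.
The highest Pauling electronegativity among these belongs to Cl.

Cl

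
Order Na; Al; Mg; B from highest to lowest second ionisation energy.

Na > B > Al > Mg

Consider each +1 ion: Na⁺ is the bare [Ne] core; Al⁺ still has 2 valence electrons; Mg⁺ still has 1 valence electron; B⁺ still has 2 valence electrons.
Core electrons are held far more tightly than valence electrons, so Na tops the IE_2 order.
Valence configurations: Al⁺ [Ne]3s², Mg⁺ [Ne]3s¹, B⁺ [He]2s².
Approximate IE_2 values (kJ/mol): Na 4562, Al 1817, Mg 1451, B 2427.
So the second ionization energies run Mg < Al < B < Na.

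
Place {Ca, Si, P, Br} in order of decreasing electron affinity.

Si is in period 3, group 14; P is in period 3, group 15; Ca is in period 4, group 2; Br is in period 4, group 17.
EA tends to increase across a period and decrease down a group, though the pattern is less regular than for IE or radius.
Here both period and group differ, so the two effects have to be weighed against each other.
P > Ca: both effects reinforce here, so P is clearly the higher of the two.
Si > P: this pair runs against the simple trend — see the exception note.
Br > Si: period and group pull opposite ways; the across-period shift dominates (325 vs 134 kJ/mol).
Note the exception: Si has a higher electron affinity than P, contrary to the simple trend — adding an electron to P's half-filled 3p³ is unfavourable, so Si (3p²) has the more exothermic EA.
Tabulated electron affinity (kJ/mol): Si 134, P 72, Ca 2, Br 325.
So from highest to lowest: Br > Si > P > Ca.

Br > Si > P > Ca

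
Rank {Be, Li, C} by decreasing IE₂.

After 1 electron has been removed, what remains? Be⁺ still has 1 valence electron; Li⁺ is the bare [He] core; C⁺ still has 3 valence electrons.
Breaking into a closed-shell core is much more expensive than removing a leftover valence electron — Li has the largest IE_2 here.
Valence configurations: Be⁺ [He]2s¹, C⁺ [He]2s²2p¹.
The numbers (kJ/mol): Be 1757, Li 7298, C 2353.
Putting it together, IE_2: Be < C < Li.

Li, C, Be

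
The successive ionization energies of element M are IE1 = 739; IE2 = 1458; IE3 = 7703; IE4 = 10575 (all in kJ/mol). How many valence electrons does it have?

2

Look for the largest jump between consecutive ionization energies: IE3/IE2 ≈ 5.3, far larger than any earlier ratio.
That jump marks the point where a core electron is being removed. So the atom has 2 valence electrons.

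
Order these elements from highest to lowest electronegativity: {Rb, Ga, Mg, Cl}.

Cl > Ga > Mg > Rb

Electronegativity increases across a period and decreases down a group, tracking effective nuclear charge and atomic size.
These span different periods and groups, so the two trends combine.
Mg > Rb: both effects reinforce here, so Mg is clearly the higher of the two.
Ga > Mg: the two effects oppose for this pair; the across-period effect wins (1.81 vs 1.31).
Cl > Ga: relative to Ga, both the across-period and down-group shifts push Cl's electronegativity up.
For reference (Pauling): Mg 1.31, Cl 3.16, Ga 1.81, Rb 0.82.
So from highest to lowest: Cl > Ga > Mg > Rb.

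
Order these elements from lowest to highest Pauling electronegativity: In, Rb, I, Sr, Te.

Rb < Sr < In < Te < I

EN rises left→right (higher Z_eff, smaller atoms) and falls top→bottom (larger, more shielded atoms).
All lie in period 5, so electronegativity increases left to right.
So from lowest to highest: Rb < Sr < In < Te < I.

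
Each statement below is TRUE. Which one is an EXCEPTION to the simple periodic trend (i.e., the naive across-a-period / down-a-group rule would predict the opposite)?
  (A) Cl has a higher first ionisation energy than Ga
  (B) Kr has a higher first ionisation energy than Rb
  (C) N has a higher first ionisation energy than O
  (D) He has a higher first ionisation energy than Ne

The general trend: first ionisation energy increases across a period and decreases down a group.
(A) Cl (period 3, group 17) vs Ga (period 4, group 13): the stated order agrees with the simple trend.
(B) Kr (period 4, group 18) vs Rb (period 5, group 1): the stated order agrees with the simple trend.
(C) N (period 2, group 15) vs O (period 2, group 16): the stated order contradicts the simple trend.
(D) He (period 1, group 18) vs Ne (period 2, group 18): the stated order agrees with the simple trend.
The exception is (C): pairing an electron in O's 2p⁴ costs repulsion energy, so O ionizes more easily than half-filled N (2p³).

(C)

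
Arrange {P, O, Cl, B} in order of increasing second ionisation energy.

After 1 electron has been removed, what remains? P⁺ still has 4 valence electrons; O⁺ still has 5 valence electrons; Cl⁺ still has 6 valence electrons; B⁺ still has 2 valence electrons.
All are still removing valence electrons, so compare the +1 ions as you would atoms: IE_2 generally rises across a period (higher Z_eff) and falls down a group (larger shell), subject to the usual subshell exceptions.
Valence configurations: P⁺ [Ne]3s²3p², O⁺ [He]2s²2p³, Cl⁺ [Ne]3s²3p⁴, B⁺ [He]2s².
The numbers (kJ/mol): P 1907, O 3388, Cl 2298, B 2427.
Overall IE_2 order: P < Cl < B < O.

P, Cl, B, O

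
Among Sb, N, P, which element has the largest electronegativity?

N

N is in period 2, group 15; P is in period 3, group 15; Sb is in period 5, group 15.
Atoms toward the upper right of the periodic table pull bonding electrons most strongly.
All are in group 15, so electronegativity increases up the group.
The largest electronegativity among these belongs to N.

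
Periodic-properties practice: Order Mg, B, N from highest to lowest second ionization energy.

The second ionization energy removes an electron from the +1 ion. For each element: Mg⁺ still has 1 valence electron; B⁺ still has 2 valence electrons; N⁺ still has 4 valence electrons.
All are still removing valence electrons, so compare the +1 ions as you would atoms: IE_2 generally rises across a period (higher Z_eff) and falls down a group (larger shell), subject to the usual subshell exceptions.
Valence configurations: Mg⁺ [Ne]3s¹, B⁺ [He]2s², N⁺ [He]2s²2p².
Approximate IE_2 values (kJ/mol): Mg 1451, B 2427, N 2856.
Hence IE_2: Mg < B < N.

N, B, Mg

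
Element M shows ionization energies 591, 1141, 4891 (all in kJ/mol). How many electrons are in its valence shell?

Look for the largest jump between consecutive ionization energies: IE3/IE2 ≈ 4.3, far larger than any earlier ratio.
That jump marks the point where a core electron is being removed. So the atom has 2 valence electrons.

2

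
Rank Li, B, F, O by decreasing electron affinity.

F, O, Li, B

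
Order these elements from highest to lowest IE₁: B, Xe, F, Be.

F > Xe > Be > B

Across a period the outer electron is held more tightly (higher IE₁); down a group it sits in a higher shell, more shielded, and comes off more easily.
These span different periods and groups, so the two trends combine.
Be > B: this pair runs against the simple trend — see the exception note.
Xe > Be: the two effects oppose for this pair; the across-period effect wins (1170 vs 900 kJ/mol).
F > Xe: period and group pull opposite ways; the down-group shift dominates (1681 vs 1170 kJ/mol).
Note the exception: Be has a higher first ionization energy than B, contrary to the simple trend — removing B's lone 2p electron is easier than breaking Be's filled 2s².
Tabulated first ionization energy (kJ/mol): Be 900, B 801, F 1681, Xe 1170.
So from highest to lowest: F > Xe > Be > B.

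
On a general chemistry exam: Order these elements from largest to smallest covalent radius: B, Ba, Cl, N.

Across a period the added protons contract the valence shell; down a group each new principal shell makes the atom larger.
Here both period and group differ, so the two effects have to be weighed against each other.
B > N: B lies to the left of N in period 2, so the across-period effect alone puts B larger.
Cl > B: period and group pull opposite ways; the down-group shift dominates (99 vs 85 pm).
Ba > Cl: relative to Cl, both the across-period and down-group shifts push Ba's atomic radius up.
For reference (pm): B 85, N 71, Cl 99, Ba 196.
So from largest to smallest: Ba > Cl > B > N.

Ba, Cl, B, N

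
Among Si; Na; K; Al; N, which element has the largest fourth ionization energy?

Al

After 3 electrons have been removed, what remains? Si³⁺ still has 1 valence electron; Na³⁺ is already 2 electrons into the core; K³⁺ is already 2 electrons into the core; Al³⁺ is the bare [Ne] core; N³⁺ still has 2 valence electrons.
Usually core removal costs more than valence removal, but here the competition is close: a tightly held n=2 valence electron can cost more to remove than an n=3 core electron, so the actual values have to decide it.
Valence configurations: Si³⁺ [Ne]3s¹, N³⁺ [He]2s².
The numbers (kJ/mol): Si 4356, Na 9543, K 5877, Al 11577, N 7475.
Overall IE_4 order: Si < K < N < Na < Al.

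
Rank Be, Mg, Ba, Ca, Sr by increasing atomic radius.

Be is in period 2, group 2; Mg is in period 3, group 2; Ca is in period 4, group 2; Sr is in period 5, group 2; Ba is in period 6, group 2.
Radius decreases left→right (rising Z_eff, same n) and increases top→bottom (higher n).
All are in group 2, so atomic radius increases down the group.
So from smallest to largest: Be < Mg < Ca < Sr < Ba.

Be, Mg, Ca, Sr, Ba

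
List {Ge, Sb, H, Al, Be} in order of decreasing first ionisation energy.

H > Be > Sb > Ge > Al

H is in period 1, group 1; Be is in period 2, group 2; Al is in period 3, group 13; Ge is in period 4, group 14; Sb is in period 5, group 15.
Across a period the outer electron is held more tightly (higher IE₁); down a group it sits in a higher shell, more shielded, and comes off more easily.
A diagonal step moves right (one effect) and down (the opposite effect) at once.
Ge > Al: period and group pull opposite ways; the across-period shift dominates (762 vs 578 kJ/mol).
Sb > Ge: the two effects oppose for this pair; the across-period effect wins (831 vs 762 kJ/mol).
Be > Sb: the two effects oppose for this pair; the down-group effect wins (900 vs 831 kJ/mol).
H > Be: period and group pull opposite ways; the down-group shift dominates (1312 vs 900 kJ/mol).
For reference (kJ/mol): H 1312, Be 900, Al 578, Ge 762, Sb 831.
So from highest to lowest: H > Be > Sb > Ge > Al.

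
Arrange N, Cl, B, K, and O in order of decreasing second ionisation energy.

O > K > N > B > Cl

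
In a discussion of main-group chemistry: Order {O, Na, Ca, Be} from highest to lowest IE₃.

Be, Na, O, Ca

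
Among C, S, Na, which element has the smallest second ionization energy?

S

IE_2 is the cost of taking one more electron from the +1 cation: C⁺ still has 3 valence electrons; S⁺ still has 5 valence electrons; Na⁺ is the bare [Ne] core.
Pulling an electron out of a noble-gas core costs far more than removing a remaining valence electron, so Na sits at the high end of IE_2.
Valence configurations: C⁺ [He]2s²2p¹, S⁺ [Ne]3s²3p³.
Approximate IE_2 values (kJ/mol): C 2353, S 2252, Na 4562.
Putting it together, IE_2: S < C < Na.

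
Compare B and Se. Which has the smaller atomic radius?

B

B is in period 2, group 13; Se is in period 4, group 16.
Atomic radius shrinks across a period as nuclear charge pulls the same shell inward, and grows down a group as new shells are added.
Here both period and group differ, so the two effects have to be weighed against each other.
Se > B: the two effects oppose for this pair; the down-group effect wins (116 vs 85 pm).
Approximate values (pm): B 85, Se 116.
So B has the smaller atomic radius (B < Se).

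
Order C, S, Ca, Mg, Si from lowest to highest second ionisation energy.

Consider each +1 ion: C⁺ still has 3 valence electrons; S⁺ still has 5 valence electrons; Ca⁺ still has 1 valence electron; Mg⁺ still has 1 valence electron; Si⁺ still has 3 valence electrons.
All are still removing valence electrons, so compare the +1 ions as you would atoms: IE_2 generally rises across a period (higher Z_eff) and falls down a group (larger shell), subject to the usual subshell exceptions.
Valence configurations: C⁺ [He]2s²2p¹, S⁺ [Ne]3s²3p³, Ca⁺ [Ar]4s¹, Mg⁺ [Ne]3s¹, Si⁺ [Ne]3s²3p¹.
Tabulated IE_2 (kJ/mol): C 2353, S 2252, Ca 1145, Mg 1451, Si 1577.
So the second ionization energies run Ca < Mg < Si < S < C.

Ca < Mg < Si < S < C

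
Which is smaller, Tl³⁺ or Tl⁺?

Both ions have Z = 81 protons, but Tl³⁺ has lost more electrons, so its remaining electrons feel a larger effective nuclear charge per electron and are pulled in more tightly.
Higher positive charge → smaller ion, so Tl⁺ > Tl³⁺.

Tl³⁺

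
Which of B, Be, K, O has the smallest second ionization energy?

Be

IE_2 is the cost of taking one more electron from the +1 cation: B⁺ still has 2 valence electrons; Be⁺ still has 1 valence electron; K⁺ is the bare [Ar] core; O⁺ still has 5 valence electrons.
Usually core removal costs more than valence removal, but here the competition is close: a tightly held n=2 valence electron can cost more to remove than an n=3 core electron, so the actual values have to decide it.
Valence configurations: B⁺ [He]2s², Be⁺ [He]2s¹, O⁺ [He]2s²2p³.
Approximate IE_2 values (kJ/mol): B 2427, Be 1757, K 3052, O 3388.
So the second ionization energies run Be < B < K < O.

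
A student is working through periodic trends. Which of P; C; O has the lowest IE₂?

The second ionization energy removes an electron from the +1 ion. For each element: P⁺ still has 4 valence electrons; C⁺ still has 3 valence electrons; O⁺ still has 5 valence electrons.
All are still removing valence electrons, so compare the +1 ions as you would atoms: IE_2 generally rises across a period (higher Z_eff) and falls down a group (larger shell), subject to the usual subshell exceptions.
Valence configurations: P⁺ [Ne]3s²3p², C⁺ [He]2s²2p¹, O⁺ [He]2s²2p³.
The numbers (kJ/mol): P 1907, C 2353, O 3388.
Overall IE_2 order: P < C < O.

P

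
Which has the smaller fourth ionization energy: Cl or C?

Cl

IE_4 is the cost of taking one more electron from the +3 cation: Cl³⁺ still has 4 valence electrons; C³⁺ still has 1 valence electron.
All are still removing valence electrons, so compare the +3 ions as you would atoms: IE_4 generally rises across a period (higher Z_eff) and falls down a group (larger shell), subject to the usual subshell exceptions.
Valence configurations: Cl³⁺ [Ne]3s²3p², C³⁺ [He]2s¹.
The numbers (kJ/mol): Cl 5159, C 6223.
Putting it together, IE_4: Cl < C.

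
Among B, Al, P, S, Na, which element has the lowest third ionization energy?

Consider each +2 ion: B²⁺ still has 1 valence electron; Al²⁺ still has 1 valence electron; P²⁺ still has 3 valence electrons; S²⁺ still has 4 valence electrons; Na²⁺ is already 1 electron into the core.
Pulling an electron out of a noble-gas core costs far more than removing a remaining valence electron, so Na sits at the high end of IE_3.
Valence configurations: B²⁺ [He]2s¹, Al²⁺ [Ne]3s¹, P²⁺ [Ne]3s²3p¹, S²⁺ [Ne]3s²3p².
The numbers (kJ/mol): B 3660, Al 2745, P 2914, S 3357, Na 6910.
Hence IE_3: Al < P < S < B < Na.

Al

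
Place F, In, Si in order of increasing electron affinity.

In, Si, F

F is in period 2, group 17; Si is in period 3, group 14; In is in period 5, group 13.
Atoms with high Z_eff and room in the valence shell (especially the halogens) have the most exothermic electron affinities.
These span different periods and groups, so the two trends combine.
Si > In: both effects reinforce here, so Si is clearly the higher of the two.
F > Si: both effects reinforce here, so F is clearly the higher of the two.
For reference (kJ/mol): F 328, Si 134, In 29.
So from lowest to highest: In < Si < F.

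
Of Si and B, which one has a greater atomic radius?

Si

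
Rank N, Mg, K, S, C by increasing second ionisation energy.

The second ionization energy removes an electron from the +1 ion. For each element: N⁺ still has 4 valence electrons; Mg⁺ still has 1 valence electron; K⁺ is the bare [Ar] core; S⁺ still has 5 valence electrons; C⁺ still has 3 valence electrons.
Pulling an electron out of a noble-gas core costs far more than removing a remaining valence electron, so K sits at the high end of IE_2.
Valence configurations: N⁺ [He]2s²2p², Mg⁺ [Ne]3s¹, S⁺ [Ne]3s²3p³, C⁺ [He]2s²2p¹.
Tabulated IE_2 (kJ/mol): N 2856, Mg 1451, K 3052, S 2252, C 2353.
Overall IE_2 order: Mg < S < C < N < K.

Mg, S, C, N, K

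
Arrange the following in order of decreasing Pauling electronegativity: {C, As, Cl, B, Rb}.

B is in period 2, group 13; C is in period 2, group 14; Cl is in period 3, group 17; As is in period 4, group 15; Rb is in period 5, group 1.
Electronegativity increases across a period and decreases down a group, tracking effective nuclear charge and atomic size.
Neither a single period nor a single group — weigh both effects.
B > Rb: relative to Rb, both the across-period and down-group shifts push B's electronegativity up.
As > B: period and group pull opposite ways; the across-period shift dominates (2.18 vs 2.04).
C > As: the two effects oppose for this pair; the down-group effect wins (2.55 vs 2.18).
Cl > C: period and group pull opposite ways; the across-period shift dominates (3.16 vs 2.55).
For reference (Pauling): B 2.04, C 2.55, Cl 3.16, As 2.18, Rb 0.82.
So from highest to lowest: Cl > C > As > B > Rb.

Cl > C > As > B > Rb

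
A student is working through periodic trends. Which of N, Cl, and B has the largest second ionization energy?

After 1 electron has been removed, what remains? N⁺ still has 4 valence electrons; Cl⁺ still has 6 valence electrons; B⁺ still has 2 valence electrons.
All are still removing valence electrons, so compare the +1 ions as you would atoms: IE_2 generally rises across a period (higher Z_eff) and falls down a group (larger shell), subject to the usual subshell exceptions.
Valence configurations: N⁺ [He]2s²2p², Cl⁺ [Ne]3s²3p⁴, B⁺ [He]2s².
Tabulated IE_2 (kJ/mol): N 2856, Cl 2298, B 2427.
Putting it together, IE_2: Cl < B < N.

N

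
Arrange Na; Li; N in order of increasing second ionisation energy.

N, Na, Li

IE_2 is the cost of taking one more electron from the +1 cation: Na⁺ is the bare [Ne] core; Li⁺ is the bare [He] core; N⁺ still has 4 valence electrons.
Pulling an electron out of a noble-gas core costs far more than removing a remaining valence electron, so Na and Li sit at the high end of IE_2.
Tabulated IE_2 (kJ/mol): Na 4562, Li 7298, N 2856.
Hence IE_2: N < Na < Li.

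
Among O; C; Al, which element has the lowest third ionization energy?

After 2 electrons have been removed, what remains? O²⁺ still has 4 valence electrons; C²⁺ still has 2 valence electrons; Al²⁺ still has 1 valence electron.
All are still removing valence electrons, so compare the +2 ions as you would atoms: IE_3 generally rises across a period (higher Z_eff) and falls down a group (larger shell), subject to the usual subshell exceptions.
Valence configurations: O²⁺ [He]2s²2p², C²⁺ [He]2s², Al²⁺ [Ne]3s¹.
The numbers (kJ/mol): O 5300, C 4620, Al 2745.
Hence IE_3: Al < C < O.

Al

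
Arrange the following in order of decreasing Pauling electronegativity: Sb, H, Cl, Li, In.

H is in period 1, group 1; Li is in period 2, group 1; Cl is in period 3, group 17; In is in period 5, group 13; Sb is in period 5, group 15.
EN rises left→right (higher Z_eff, smaller atoms) and falls top→bottom (larger, more shielded atoms).
Neither a single period nor a single group — weigh both effects.
In > Li: the two effects oppose for this pair; the across-period effect wins (1.78 vs 0.98).
Sb > In: both are in period 5; the period trend gives Sb the larger value.
H > Sb: the two effects oppose for this pair; the down-group effect wins (2.20 vs 2.05).
Cl > H: the two effects oppose for this pair; the across-period effect wins (3.16 vs 2.20).
For reference (Pauling): H 2.20, Li 0.98, Cl 3.16, In 1.78, Sb 2.05.
So from highest to lowest: Cl > H > Sb > In > Li.

Cl > H > Sb > In > Li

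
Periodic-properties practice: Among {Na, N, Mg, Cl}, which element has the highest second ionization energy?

Consider each +1 ion: Na⁺ is the bare [Ne] core; N⁺ still has 4 valence electrons; Mg⁺ still has 1 valence electron; Cl⁺ still has 6 valence electrons.
Breaking into a closed-shell core is much more expensive than removing a leftover valence electron — Na has the largest IE_2 here.
Valence configurations: N⁺ [He]2s²2p², Mg⁺ [Ne]3s¹, Cl⁺ [Ne]3s²3p⁴.
Approximate IE_2 values (kJ/mol): Na 4562, N 2856, Mg 1451, Cl 2298.
Overall IE_2 order: Mg < Cl < N < Na.

Na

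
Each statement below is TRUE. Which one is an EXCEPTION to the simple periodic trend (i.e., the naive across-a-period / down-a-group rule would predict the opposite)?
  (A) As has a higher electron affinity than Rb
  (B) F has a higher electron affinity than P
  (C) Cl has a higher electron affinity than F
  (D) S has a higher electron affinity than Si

The general trend: electron affinity increases across a period and decreases down a group.
(A) As (period 4, group 15) vs Rb (period 5, group 1): the stated order agrees with the simple trend.
(B) F (period 2, group 17) vs P (period 3, group 15): the stated order agrees with the simple trend.
(C) Cl (period 3, group 17) vs F (period 2, group 17): the stated order contradicts the simple trend.
(D) S (period 3, group 16) vs Si (period 3, group 14): the stated order agrees with the simple trend.
The exception is (C): F's small 2p subshell makes the incoming electron feel strong e⁻–e⁻ repulsion, so Cl actually releases more energy on gaining an electron.

(C)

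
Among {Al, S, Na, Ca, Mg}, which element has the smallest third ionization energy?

IE_3 is the cost of taking one more electron from the +2 cation: Al²⁺ still has 1 valence electron; S²⁺ still has 4 valence electrons; Na²⁺ is already 1 electron into the core; Ca²⁺ is the bare [Ar] core; Mg²⁺ is the bare [Ne] core.
Core electrons are held far more tightly than valence electrons, so Ca, Na and Mg top the IE_3 order.
Valence configurations: Al²⁺ [Ne]3s¹, S²⁺ [Ne]3s²3p².
The numbers (kJ/mol): Al 2745, S 3357, Na 6910, Ca 4912, Mg 7733.
So the third ionization energies run Al < S < Ca < Na < Mg.

Al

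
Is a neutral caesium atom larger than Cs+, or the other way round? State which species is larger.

Cs

Forming Cs+ removes 1 electron from Cs. Fewer electrons for the same nuclear charge means less shielding and a higher Z_eff on the remaining electrons, and for main-group metals the entire outer shell is lost.
A cation is smaller than its parent atom: Cs+ < Cs.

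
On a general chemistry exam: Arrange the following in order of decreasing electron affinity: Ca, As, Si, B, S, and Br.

Br, S, Si, As, B, Ca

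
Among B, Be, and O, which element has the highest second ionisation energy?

O

IE_2 is the cost of taking one more electron from the +1 cation: B⁺ still has 2 valence electrons; Be⁺ still has 1 valence electron; O⁺ still has 5 valence electrons.
All are still removing valence electrons, so compare the +1 ions as you would atoms: IE_2 generally rises across a period (higher Z_eff) and falls down a group (larger shell), subject to the usual subshell exceptions.
Valence configurations: B⁺ [He]2s², Be⁺ [He]2s¹, O⁺ [He]2s²2p³.
The numbers (kJ/mol): B 2427, Be 1757, O 3388.
Overall IE_2 order: Be < B < O.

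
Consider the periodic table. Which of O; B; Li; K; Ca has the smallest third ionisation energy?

B

The third ionization energy removes an electron from the +2 ion. For each element: O²⁺ still has 4 valence electrons; B²⁺ still has 1 valence electron; Li²⁺ is already 1 electron into the core; K²⁺ is already 1 electron into the core; Ca²⁺ is the bare [Ar] core.
Usually core removal costs more than valence removal, but here the competition is close: a tightly held n=2 valence electron can cost more to remove than an n=3 core electron, so the actual values have to decide it.
Valence configurations: O²⁺ [He]2s²2p², B²⁺ [He]2s¹.
The numbers (kJ/mol): O 5300, B 3660, Li 11815, K 4420, Ca 4912.
Hence IE_3: B < K < Ca < O < Li.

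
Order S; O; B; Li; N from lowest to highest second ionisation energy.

S, B, N, O, Li

Consider each +1 ion: S⁺ still has 5 valence electrons; O⁺ still has 5 valence electrons; B⁺ still has 2 valence electrons; Li⁺ is the bare [He] core; N⁺ still has 4 valence electrons.
Core electrons are held far more tightly than valence electrons, so Li tops the IE_2 order.
Valence configurations: S⁺ [Ne]3s²3p³, O⁺ [He]2s²2p³, B⁺ [He]2s², N⁺ [He]2s²2p².
Approximate IE_2 values (kJ/mol): S 2252, O 3388, B 2427, Li 7298, N 2856.
Hence IE_2: S < B < N < O < Li.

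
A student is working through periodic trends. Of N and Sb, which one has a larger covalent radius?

Sb

N is in period 2, group 15; Sb is in period 5, group 15.
Atomic radius shrinks across a period as nuclear charge pulls the same shell inward, and grows down a group as new shells are added.
All are in group 15, so atomic radius increases down the group.
So Sb has the larger covalent radius (Sb > N).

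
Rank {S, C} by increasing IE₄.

IE_4 is the cost of taking one more electron from the +3 cation: S³⁺ still has 3 valence electrons; C³⁺ still has 1 valence electron.
All are still removing valence electrons, so compare the +3 ions as you would atoms: IE_4 generally rises across a period (higher Z_eff) and falls down a group (larger shell), subject to the usual subshell exceptions.
Valence configurations: S³⁺ [Ne]3s²3p¹, C³⁺ [He]2s¹.
The numbers (kJ/mol): S 4556, C 6223.
Putting it together, IE_4: S < C.

S, C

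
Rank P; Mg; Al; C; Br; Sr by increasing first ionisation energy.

Sr < Al < Mg < P < C < Br

C is in period 2, group 14; Mg is in period 3, group 2; Al is in period 3, group 13; P is in period 3, group 15; Br is in period 4, group 17; Sr is in period 5, group 2.
IE₁ increases left→right with effective nuclear charge and decreases top→bottom as the valence shell moves farther out.
These span different periods and groups, so the two trends combine.
Al > Sr: both effects reinforce here, so Al is clearly the higher of the two.
Mg > Al: this pair runs against the simple trend — see the exception note.
P > Mg: both are in period 3; the period trend gives P the larger value.
C > P: period and group pull opposite ways; the down-group shift dominates (1086 vs 1012 kJ/mol).
Br > C: period and group pull opposite ways; the across-period shift dominates (1140 vs 1086 kJ/mol).
Note the exception: Mg has a higher first ionization energy than Al, contrary to the simple trend — Al's single 3p electron is easier to remove than one from Mg's filled 3s².
Approximate values (kJ/mol): C 1086, Mg 738, Al 578, P 1012, Br 1140, Sr 550.
So from lowest to highest: Sr < Al < Mg < P < C < Br.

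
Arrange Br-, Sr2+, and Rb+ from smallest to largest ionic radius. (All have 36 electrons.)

All of these have 36 electrons, so size is governed by nuclear charge alone: the more protons, the stronger the pull on the same electron cloud, and the smaller the ion.
Nuclear charges: Sr2+ (Z=38), Rb+ (Z=37), Br- (Z=35).
Smallest to largest: Sr2+ < Rb+ < Br-.

Sr2+, Rb+, Br-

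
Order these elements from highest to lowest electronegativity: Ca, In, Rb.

In, Ca, Rb

Electronegativity increases across a period and decreases down a group, tracking effective nuclear charge and atomic size.
Here both period and group differ, so the two effects have to be weighed against each other.
Ca > Rb: both effects reinforce here, so Ca is clearly the higher of the two.
In > Ca: period and group pull opposite ways; the across-period shift dominates (1.78 vs 1.00).
Approximate values (Pauling): Ca 1.00, Rb 0.82, In 1.78.
So from highest to lowest: In > Ca > Rb.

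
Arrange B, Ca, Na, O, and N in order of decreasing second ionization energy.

Na > O > N > B > Ca

After 1 electron has been removed, what remains? B⁺ still has 2 valence electrons; Ca⁺ still has 1 valence electron; Na⁺ is the bare [Ne] core; O⁺ still has 5 valence electrons; N⁺ still has 4 valence electrons.
Breaking into a closed-shell core is much more expensive than removing a leftover valence electron — Na has the largest IE_2 here.
Valence configurations: B⁺ [He]2s², Ca⁺ [Ar]4s¹, O⁺ [He]2s²2p³, N⁺ [He]2s²2p².
Approximate IE_2 values (kJ/mol): B 2427, Ca 1145, Na 4562, O 3388, N 2856.
Overall IE_2 order: Ca < B < N < O < Na.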